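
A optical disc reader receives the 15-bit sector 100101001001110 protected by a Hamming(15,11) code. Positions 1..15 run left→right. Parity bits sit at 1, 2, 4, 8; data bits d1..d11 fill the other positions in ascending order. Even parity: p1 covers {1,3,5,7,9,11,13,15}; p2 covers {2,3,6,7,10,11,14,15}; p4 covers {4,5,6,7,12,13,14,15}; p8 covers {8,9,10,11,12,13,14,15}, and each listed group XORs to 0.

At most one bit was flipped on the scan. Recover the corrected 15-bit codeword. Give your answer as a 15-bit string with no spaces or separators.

100111001001110

s1 (pos 1,3,5,7,9,11,13,15): 1⊕0⊕0⊕0⊕1⊕0⊕1⊕0 = 1
s2 (pos 2,3,6,7,10,11,14,15): 0⊕0⊕1⊕0⊕0⊕0⊕1⊕0 = 0
s4 (pos 4,5,6,7,12,13,14,15): 1⊕0⊕1⊕0⊕1⊕1⊕1⊕0 = 1
s8 (pos 8,9,10,11,12,13,14,15): 0⊕1⊕0⊕0⊕1⊕1⊕1⊕0 = 0
Syndrome s8…s1 = 0101 → error at position 5.
Flip position 5: 100101001001110 → 100111001001110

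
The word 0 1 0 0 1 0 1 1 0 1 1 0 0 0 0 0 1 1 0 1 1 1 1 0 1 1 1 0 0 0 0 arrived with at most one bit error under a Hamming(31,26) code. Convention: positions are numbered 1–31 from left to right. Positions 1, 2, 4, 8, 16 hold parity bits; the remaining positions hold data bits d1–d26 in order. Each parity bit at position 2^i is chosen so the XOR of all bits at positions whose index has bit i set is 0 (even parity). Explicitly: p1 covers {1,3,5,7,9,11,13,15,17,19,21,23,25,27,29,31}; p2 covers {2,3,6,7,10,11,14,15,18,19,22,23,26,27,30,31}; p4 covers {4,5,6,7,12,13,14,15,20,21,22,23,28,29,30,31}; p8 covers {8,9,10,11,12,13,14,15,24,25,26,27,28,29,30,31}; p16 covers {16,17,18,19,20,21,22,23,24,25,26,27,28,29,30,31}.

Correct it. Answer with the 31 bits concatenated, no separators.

s1 (pos 1,3,5,7,9,11,13,15,17,19,21,23,25,27,29,31): 0⊕0⊕1⊕1⊕0⊕1⊕0⊕0⊕1⊕0⊕1⊕1⊕1⊕1⊕0⊕0 = 0
s2 (pos 2,3,6,7,10,11,14,15,18,19,22,23,26,27,30,31): 1⊕0⊕0⊕1⊕1⊕1⊕0⊕0⊕1⊕0⊕1⊕1⊕1⊕1⊕0⊕0 = 1
s4 (pos 4,5,6,7,12,13,14,15,20,21,22,23,28,29,30,31): 0⊕1⊕0⊕1⊕0⊕0⊕0⊕0⊕1⊕1⊕1⊕1⊕0⊕0⊕0⊕0 = 0
s8 (pos 8,9,10,11,12,13,14,15,24,25,26,27,28,29,30,31): 1⊕0⊕1⊕1⊕0⊕0⊕0⊕0⊕0⊕1⊕1⊕1⊕0⊕0⊕0⊕0 = 0
s16 (pos 16,17,18,19,20,21,22,23,24,25,26,27,28,29,30,31): 0⊕1⊕1⊕0⊕1⊕1⊕1⊕1⊕0⊕1⊕1⊕1⊕0⊕0⊕0⊕0 = 1
Syndrome s16…s1 = 10010 → error at position 18.
Flip position 18: 0100101101100000110111101110000 → 0100101101100000100111101110000

0100101101100000100111101110000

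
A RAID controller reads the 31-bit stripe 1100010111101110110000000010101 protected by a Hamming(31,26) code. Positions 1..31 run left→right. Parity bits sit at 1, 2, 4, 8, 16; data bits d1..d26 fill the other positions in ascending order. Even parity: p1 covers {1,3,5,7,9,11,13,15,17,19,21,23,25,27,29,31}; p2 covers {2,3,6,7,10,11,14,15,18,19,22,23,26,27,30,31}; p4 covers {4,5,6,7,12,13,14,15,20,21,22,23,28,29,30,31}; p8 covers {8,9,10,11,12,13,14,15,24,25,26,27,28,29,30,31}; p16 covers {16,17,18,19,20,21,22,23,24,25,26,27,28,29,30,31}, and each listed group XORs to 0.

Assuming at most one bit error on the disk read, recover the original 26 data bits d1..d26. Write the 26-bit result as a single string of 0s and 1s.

00101110111111000000010101

s1 (pos 1,3,5,7,9,11,13,15,17,19,21,23,25,27,29,31): 1⊕0⊕0⊕0⊕1⊕1⊕1⊕1⊕1⊕0⊕0⊕0⊕0⊕1⊕1⊕1 = 1
s2 (pos 2,3,6,7,10,11,14,15,18,19,22,23,26,27,30,31): 1⊕0⊕1⊕0⊕1⊕1⊕1⊕1⊕1⊕0⊕0⊕0⊕0⊕1⊕0⊕1 = 1
s4 (pos 4,5,6,7,12,13,14,15,20,21,22,23,28,29,30,31): 0⊕0⊕1⊕0⊕0⊕1⊕1⊕1⊕0⊕0⊕0⊕0⊕0⊕1⊕0⊕1 = 0
s8 (pos 8,9,10,11,12,13,14,15,24,25,26,27,28,29,30,31): 1⊕1⊕1⊕1⊕0⊕1⊕1⊕1⊕0⊕0⊕0⊕1⊕0⊕1⊕0⊕1 = 0
s16 (pos 16,17,18,19,20,21,22,23,24,25,26,27,28,29,30,31): 0⊕1⊕1⊕0⊕0⊕0⊕0⊕0⊕0⊕0⊕0⊕1⊕0⊕1⊕0⊕1 = 1
Syndrome s16…s1 = 10011 → error at position 19.
Flip position 19: 1100010111101110110000000010101 → 1100010111101110111000000010101
Read data bits from positions 3,5,6,7,9,10,11,12,13,14,15,17,18,19,20,21,22,23,24,25,26,27,28,29,30,31: 00101110111111000000010101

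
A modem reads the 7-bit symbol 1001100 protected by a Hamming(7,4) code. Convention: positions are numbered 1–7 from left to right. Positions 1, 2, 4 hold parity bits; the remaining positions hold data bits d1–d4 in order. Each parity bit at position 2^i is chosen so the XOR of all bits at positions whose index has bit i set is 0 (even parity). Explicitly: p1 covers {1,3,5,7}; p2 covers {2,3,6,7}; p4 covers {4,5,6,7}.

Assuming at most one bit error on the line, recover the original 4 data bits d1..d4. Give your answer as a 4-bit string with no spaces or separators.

s1 (pos 1,3,5,7): 1⊕0⊕1⊕0 = 0
s2 (pos 2,3,6,7): 0⊕0⊕0⊕0 = 0
s4 (pos 4,5,6,7): 1⊕1⊕0⊕0 = 0
Syndrome s4…s1 = 000 → no error.
Read data bits from positions 3,5,6,7: 0100

0100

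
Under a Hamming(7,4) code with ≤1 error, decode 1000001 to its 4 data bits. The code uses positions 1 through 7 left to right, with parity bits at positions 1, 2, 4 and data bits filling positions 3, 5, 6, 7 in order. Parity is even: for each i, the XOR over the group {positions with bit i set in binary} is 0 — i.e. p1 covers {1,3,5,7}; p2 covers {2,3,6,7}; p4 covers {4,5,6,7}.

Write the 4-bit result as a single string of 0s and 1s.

s1 (pos 1,3,5,7): 1⊕0⊕0⊕1 = 0
s2 (pos 2,3,6,7): 0⊕0⊕0⊕1 = 1
s4 (pos 4,5,6,7): 0⊕0⊕0⊕1 = 1
Syndrome s4…s1 = 110 → error at position 6.
Flip position 6: 1000001 → 1000011
Read data bits from positions 3,5,6,7: 0011

0011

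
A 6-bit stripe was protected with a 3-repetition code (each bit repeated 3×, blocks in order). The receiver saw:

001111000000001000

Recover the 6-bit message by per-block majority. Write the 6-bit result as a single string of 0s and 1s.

010000

Block 1 (001): 1 one → 0
Block 2 (111): 3 ones → 1
Block 3 (000): 0 ones → 0
Block 4 (000): 0 ones → 0
Block 5 (001): 1 one → 0
Block 6 (000): 0 ones → 0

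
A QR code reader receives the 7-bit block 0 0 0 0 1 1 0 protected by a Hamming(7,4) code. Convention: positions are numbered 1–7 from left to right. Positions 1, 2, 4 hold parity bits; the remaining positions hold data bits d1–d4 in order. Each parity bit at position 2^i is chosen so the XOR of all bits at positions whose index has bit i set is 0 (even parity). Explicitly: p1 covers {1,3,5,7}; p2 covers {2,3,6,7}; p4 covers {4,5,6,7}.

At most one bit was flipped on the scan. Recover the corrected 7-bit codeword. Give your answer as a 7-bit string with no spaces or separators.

s1 (pos 1,3,5,7): 0⊕0⊕1⊕0 = 1
s2 (pos 2,3,6,7): 0⊕0⊕1⊕0 = 1
s4 (pos 4,5,6,7): 0⊕1⊕1⊕0 = 0
Syndrome s4…s1 = 011 → error at position 3.
Flip position 3: 0000110 → 0010110

0010110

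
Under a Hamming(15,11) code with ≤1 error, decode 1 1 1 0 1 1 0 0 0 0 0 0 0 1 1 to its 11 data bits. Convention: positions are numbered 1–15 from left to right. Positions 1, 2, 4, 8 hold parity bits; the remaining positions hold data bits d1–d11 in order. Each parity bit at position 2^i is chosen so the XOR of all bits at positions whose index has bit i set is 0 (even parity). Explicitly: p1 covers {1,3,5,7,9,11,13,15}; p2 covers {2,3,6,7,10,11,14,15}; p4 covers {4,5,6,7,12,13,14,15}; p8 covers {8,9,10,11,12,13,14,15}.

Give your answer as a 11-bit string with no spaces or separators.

s1 (pos 1,3,5,7,9,11,13,15): 1⊕1⊕1⊕0⊕0⊕0⊕0⊕1 = 0
s2 (pos 2,3,6,7,10,11,14,15): 1⊕1⊕1⊕0⊕0⊕0⊕1⊕1 = 1
s4 (pos 4,5,6,7,12,13,14,15): 0⊕1⊕1⊕0⊕0⊕0⊕1⊕1 = 0
s8 (pos 8,9,10,11,12,13,14,15): 0⊕0⊕0⊕0⊕0⊕0⊕1⊕1 = 0
Syndrome s8…s1 = 0010 → error at position 2.
Flip position 2: 111011000000011 → 101011000000011
Read data bits from positions 3,5,6,7,9,10,11,12,13,14,15: 11100000011

11100000011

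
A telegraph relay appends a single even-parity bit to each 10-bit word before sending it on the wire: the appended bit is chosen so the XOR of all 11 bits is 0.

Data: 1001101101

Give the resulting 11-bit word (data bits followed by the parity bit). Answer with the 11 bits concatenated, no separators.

XOR of the 10 data bits: 1⊕0⊕0⊕1⊕1⊕0⊕1⊕1⊕0⊕1 = 0
Parity bit = 0 (so all 11 bits XOR to 0).

10011011010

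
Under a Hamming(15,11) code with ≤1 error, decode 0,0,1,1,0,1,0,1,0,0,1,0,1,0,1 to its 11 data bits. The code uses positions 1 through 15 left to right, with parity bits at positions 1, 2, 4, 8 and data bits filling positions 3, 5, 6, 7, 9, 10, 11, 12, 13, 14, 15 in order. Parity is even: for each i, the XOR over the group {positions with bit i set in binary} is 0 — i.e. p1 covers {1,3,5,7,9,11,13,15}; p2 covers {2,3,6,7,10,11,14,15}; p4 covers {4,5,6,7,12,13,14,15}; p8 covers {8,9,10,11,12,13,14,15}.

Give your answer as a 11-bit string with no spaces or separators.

s1 (pos 1,3,5,7,9,11,13,15): 0⊕1⊕0⊕0⊕0⊕1⊕1⊕1 = 0
s2 (pos 2,3,6,7,10,11,14,15): 0⊕1⊕1⊕0⊕0⊕1⊕0⊕1 = 0
s4 (pos 4,5,6,7,12,13,14,15): 1⊕0⊕1⊕0⊕0⊕1⊕0⊕1 = 0
s8 (pos 8,9,10,11,12,13,14,15): 1⊕0⊕0⊕1⊕0⊕1⊕0⊕1 = 0
Syndrome s8…s1 = 0000 → no error.
Read data bits from positions 3,5,6,7,9,10,11,12,13,14,15: 10100010101

10100010101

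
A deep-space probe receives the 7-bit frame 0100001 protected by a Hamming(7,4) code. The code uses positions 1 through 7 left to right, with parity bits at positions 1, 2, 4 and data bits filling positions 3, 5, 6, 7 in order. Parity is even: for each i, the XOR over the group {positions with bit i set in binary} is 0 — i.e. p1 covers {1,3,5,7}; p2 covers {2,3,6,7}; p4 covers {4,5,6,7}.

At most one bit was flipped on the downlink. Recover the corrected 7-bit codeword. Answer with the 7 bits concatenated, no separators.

s1 (pos 1,3,5,7): 0⊕0⊕0⊕1 = 1
s2 (pos 2,3,6,7): 1⊕0⊕0⊕1 = 0
s4 (pos 4,5,6,7): 0⊕0⊕0⊕1 = 1
Syndrome s4…s1 = 101 → error at position 5.
Flip position 5: 0100001 → 0100101

0100101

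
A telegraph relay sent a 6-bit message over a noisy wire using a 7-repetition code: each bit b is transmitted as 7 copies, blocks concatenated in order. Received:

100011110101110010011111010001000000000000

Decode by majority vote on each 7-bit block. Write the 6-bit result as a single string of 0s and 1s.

Block 1 (1000111): 4 ones → 1
Block 2 (1010111): 5 ones → 1
Block 3 (0010011): 3 ones → 0
Block 4 (1110100): 4 ones → 1
Block 5 (0100000): 1 one → 0
Block 6 (0000000): 0 ones → 0

110100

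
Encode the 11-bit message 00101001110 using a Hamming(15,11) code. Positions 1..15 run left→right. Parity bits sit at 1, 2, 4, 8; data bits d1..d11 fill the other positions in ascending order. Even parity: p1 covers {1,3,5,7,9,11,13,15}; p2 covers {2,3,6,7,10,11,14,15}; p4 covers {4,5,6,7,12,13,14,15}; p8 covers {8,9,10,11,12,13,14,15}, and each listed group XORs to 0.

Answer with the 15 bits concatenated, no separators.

Place data at non-parity positions: p1 p2 0 p4 0 1 0 p8 1 0 0 1 1 1 0
p1 (pos 1,3,5,7,9,11,13,15): XOR of data positions = 0⊕0⊕0⊕1⊕0⊕1⊕0 = 0
p2 (pos 2,3,6,7,10,11,14,15): XOR of data positions = 0⊕1⊕0⊕0⊕0⊕1⊕0 = 0
p4 (pos 4,5,6,7,12,13,14,15): XOR of data positions = 0⊕1⊕0⊕1⊕1⊕1⊕0 = 0
p8 (pos 8,9,10,11,12,13,14,15): XOR of data positions = 1⊕0⊕0⊕1⊕1⊕1⊕0 = 0
Codeword: 000001001001110

000001001001110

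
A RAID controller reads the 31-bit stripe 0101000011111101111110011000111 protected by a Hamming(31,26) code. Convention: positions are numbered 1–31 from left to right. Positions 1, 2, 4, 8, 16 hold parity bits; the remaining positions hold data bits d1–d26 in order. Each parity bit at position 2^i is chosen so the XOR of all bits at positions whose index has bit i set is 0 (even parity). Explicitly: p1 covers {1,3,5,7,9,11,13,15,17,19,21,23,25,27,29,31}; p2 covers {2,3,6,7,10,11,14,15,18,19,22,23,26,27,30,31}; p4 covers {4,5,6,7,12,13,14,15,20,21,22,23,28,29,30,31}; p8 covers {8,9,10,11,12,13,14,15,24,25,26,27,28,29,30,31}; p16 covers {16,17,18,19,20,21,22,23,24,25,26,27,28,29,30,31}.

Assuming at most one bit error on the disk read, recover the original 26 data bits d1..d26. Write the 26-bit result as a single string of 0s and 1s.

00001111110111110011000011

s1 (pos 1,3,5,7,9,11,13,15,17,19,21,23,25,27,29,31): 0⊕0⊕0⊕0⊕1⊕1⊕1⊕0⊕1⊕1⊕1⊕0⊕1⊕0⊕1⊕1 = 1
s2 (pos 2,3,6,7,10,11,14,15,18,19,22,23,26,27,30,31): 1⊕0⊕0⊕0⊕1⊕1⊕1⊕0⊕1⊕1⊕0⊕0⊕0⊕0⊕1⊕1 = 0
s4 (pos 4,5,6,7,12,13,14,15,20,21,22,23,28,29,30,31): 1⊕0⊕0⊕0⊕1⊕1⊕1⊕0⊕1⊕1⊕0⊕0⊕0⊕1⊕1⊕1 = 1
s8 (pos 8,9,10,11,12,13,14,15,24,25,26,27,28,29,30,31): 0⊕1⊕1⊕1⊕1⊕1⊕1⊕0⊕1⊕1⊕0⊕0⊕0⊕1⊕1⊕1 = 1
s16 (pos 16,17,18,19,20,21,22,23,24,25,26,27,28,29,30,31): 1⊕1⊕1⊕1⊕1⊕1⊕0⊕0⊕1⊕1⊕0⊕0⊕0⊕1⊕1⊕1 = 1
Syndrome s16…s1 = 11101 → error at position 29.
Flip position 29: 0101000011111101111110011000111 → 0101000011111101111110011000011
Read data bits from positions 3,5,6,7,9,10,11,12,13,14,15,17,18,19,20,21,22,23,24,25,26,27,28,29,30,31: 00001111110111110011000011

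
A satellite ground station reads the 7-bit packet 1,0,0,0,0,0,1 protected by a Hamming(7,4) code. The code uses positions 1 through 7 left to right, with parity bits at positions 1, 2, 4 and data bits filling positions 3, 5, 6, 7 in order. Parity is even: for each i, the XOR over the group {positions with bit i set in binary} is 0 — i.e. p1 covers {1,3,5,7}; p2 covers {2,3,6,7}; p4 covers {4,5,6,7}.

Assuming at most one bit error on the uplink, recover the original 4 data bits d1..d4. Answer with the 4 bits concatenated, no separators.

0011

s1 (pos 1,3,5,7): 1⊕0⊕0⊕1 = 0
s2 (pos 2,3,6,7): 0⊕0⊕0⊕1 = 1
s4 (pos 4,5,6,7): 0⊕0⊕0⊕1 = 1
Syndrome s4…s1 = 110 → error at position 6.
Flip position 6: 1000001 → 1000011
Read data bits from positions 3,5,6,7: 0011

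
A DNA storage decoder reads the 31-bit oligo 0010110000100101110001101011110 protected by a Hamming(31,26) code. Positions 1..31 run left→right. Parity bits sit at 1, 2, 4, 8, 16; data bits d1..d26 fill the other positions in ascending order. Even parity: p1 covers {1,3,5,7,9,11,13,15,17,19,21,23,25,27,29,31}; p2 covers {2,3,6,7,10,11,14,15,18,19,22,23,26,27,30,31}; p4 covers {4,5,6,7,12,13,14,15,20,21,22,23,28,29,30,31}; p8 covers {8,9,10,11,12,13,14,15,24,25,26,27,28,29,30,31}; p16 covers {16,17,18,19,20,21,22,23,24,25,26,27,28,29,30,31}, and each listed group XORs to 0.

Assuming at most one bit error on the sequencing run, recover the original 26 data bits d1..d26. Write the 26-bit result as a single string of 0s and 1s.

s1 (pos 1,3,5,7,9,11,13,15,17,19,21,23,25,27,29,31): 0⊕1⊕1⊕0⊕0⊕1⊕0⊕0⊕1⊕0⊕0⊕1⊕1⊕1⊕1⊕0 = 0
s2 (pos 2,3,6,7,10,11,14,15,18,19,22,23,26,27,30,31): 0⊕1⊕1⊕0⊕0⊕1⊕1⊕0⊕1⊕0⊕1⊕1⊕0⊕1⊕1⊕0 = 1
s4 (pos 4,5,6,7,12,13,14,15,20,21,22,23,28,29,30,31): 0⊕1⊕1⊕0⊕0⊕0⊕1⊕0⊕0⊕0⊕1⊕1⊕1⊕1⊕1⊕0 = 0
s8 (pos 8,9,10,11,12,13,14,15,24,25,26,27,28,29,30,31): 0⊕0⊕0⊕1⊕0⊕0⊕1⊕0⊕0⊕1⊕0⊕1⊕1⊕1⊕1⊕0 = 1
s16 (pos 16,17,18,19,20,21,22,23,24,25,26,27,28,29,30,31): 1⊕1⊕1⊕0⊕0⊕0⊕1⊕1⊕0⊕1⊕0⊕1⊕1⊕1⊕1⊕0 = 0
Syndrome s16…s1 = 01010 → error at position 10.
Flip position 10: 0010110000100101110001101011110 → 0010110001100101110001101011110
Read data bits from positions 3,5,6,7,9,10,11,12,13,14,15,17,18,19,20,21,22,23,24,25,26,27,28,29,30,31: 11100110010110001101011110

11100110010110001101011110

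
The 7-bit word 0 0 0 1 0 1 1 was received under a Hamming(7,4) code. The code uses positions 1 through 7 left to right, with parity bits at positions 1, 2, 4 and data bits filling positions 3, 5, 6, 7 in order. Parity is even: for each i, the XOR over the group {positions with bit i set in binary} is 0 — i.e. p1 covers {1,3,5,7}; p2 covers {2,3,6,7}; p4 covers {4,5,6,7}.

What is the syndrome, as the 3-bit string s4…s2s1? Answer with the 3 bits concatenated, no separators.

s1 (pos 1,3,5,7): 0⊕0⊕0⊕1 = 1
s2 (pos 2,3,6,7): 0⊕0⊕1⊕1 = 0
s4 (pos 4,5,6,7): 1⊕0⊕1⊕1 = 1
Syndrome s4…s1 = 101 → error at position 5.

101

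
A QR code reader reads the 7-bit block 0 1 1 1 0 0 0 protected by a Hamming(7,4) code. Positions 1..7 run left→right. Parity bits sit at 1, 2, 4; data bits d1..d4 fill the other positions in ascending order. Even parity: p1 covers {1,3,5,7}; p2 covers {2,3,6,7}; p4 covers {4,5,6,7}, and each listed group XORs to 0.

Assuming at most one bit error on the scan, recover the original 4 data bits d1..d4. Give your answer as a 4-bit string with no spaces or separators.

1100

s1 (pos 1,3,5,7): 0⊕1⊕0⊕0 = 1
s2 (pos 2,3,6,7): 1⊕1⊕0⊕0 = 0
s4 (pos 4,5,6,7): 1⊕0⊕0⊕0 = 1
Syndrome s4…s1 = 101 → error at position 5.
Flip position 5: 0111000 → 0111100
Read data bits from positions 3,5,6,7: 1100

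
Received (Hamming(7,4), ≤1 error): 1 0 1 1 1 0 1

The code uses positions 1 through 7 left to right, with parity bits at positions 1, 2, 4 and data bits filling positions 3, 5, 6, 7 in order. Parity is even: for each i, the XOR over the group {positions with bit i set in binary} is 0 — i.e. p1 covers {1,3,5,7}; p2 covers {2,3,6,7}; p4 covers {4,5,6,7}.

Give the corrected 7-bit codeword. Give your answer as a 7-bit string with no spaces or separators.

1010101

s1 (pos 1,3,5,7): 1⊕1⊕1⊕1 = 0
s2 (pos 2,3,6,7): 0⊕1⊕0⊕1 = 0
s4 (pos 4,5,6,7): 1⊕1⊕0⊕1 = 1
Syndrome s4…s1 = 100 → error at position 4.
Flip position 4: 1011101 → 1010101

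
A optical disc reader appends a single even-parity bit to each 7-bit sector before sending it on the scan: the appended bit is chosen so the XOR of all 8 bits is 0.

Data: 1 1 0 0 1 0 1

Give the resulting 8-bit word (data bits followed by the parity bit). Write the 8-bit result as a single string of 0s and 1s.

XOR of the 7 data bits: 1⊕1⊕0⊕0⊕1⊕0⊕1 = 0
Parity bit = 0 (so all 8 bits XOR to 0).

11001010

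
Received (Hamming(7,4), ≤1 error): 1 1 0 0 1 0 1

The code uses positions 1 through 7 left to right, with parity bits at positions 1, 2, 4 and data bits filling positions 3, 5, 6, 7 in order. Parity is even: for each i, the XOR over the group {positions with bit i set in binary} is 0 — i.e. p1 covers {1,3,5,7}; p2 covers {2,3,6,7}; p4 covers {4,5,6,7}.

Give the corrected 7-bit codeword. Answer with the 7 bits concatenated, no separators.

0100101

s1 (pos 1,3,5,7): 1⊕0⊕1⊕1 = 1
s2 (pos 2,3,6,7): 1⊕0⊕0⊕1 = 0
s4 (pos 4,5,6,7): 0⊕1⊕0⊕1 = 0
Syndrome s4…s1 = 001 → error at position 1.
Flip position 1: 1100101 → 0100101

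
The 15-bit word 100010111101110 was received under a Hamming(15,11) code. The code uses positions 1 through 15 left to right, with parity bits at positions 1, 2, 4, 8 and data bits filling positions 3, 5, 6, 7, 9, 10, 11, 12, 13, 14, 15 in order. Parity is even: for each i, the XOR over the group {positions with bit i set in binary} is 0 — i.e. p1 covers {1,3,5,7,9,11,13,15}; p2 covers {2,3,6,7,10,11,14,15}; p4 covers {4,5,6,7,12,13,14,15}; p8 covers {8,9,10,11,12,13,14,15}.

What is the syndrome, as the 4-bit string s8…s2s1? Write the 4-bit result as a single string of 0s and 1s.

0111

s1 (pos 1,3,5,7,9,11,13,15): 1⊕0⊕1⊕1⊕1⊕0⊕1⊕0 = 1
s2 (pos 2,3,6,7,10,11,14,15): 0⊕0⊕0⊕1⊕1⊕0⊕1⊕0 = 1
s4 (pos 4,5,6,7,12,13,14,15): 0⊕1⊕0⊕1⊕1⊕1⊕1⊕0 = 1
s8 (pos 8,9,10,11,12,13,14,15): 1⊕1⊕1⊕0⊕1⊕1⊕1⊕0 = 0
Syndrome s8…s1 = 0111 → error at position 7.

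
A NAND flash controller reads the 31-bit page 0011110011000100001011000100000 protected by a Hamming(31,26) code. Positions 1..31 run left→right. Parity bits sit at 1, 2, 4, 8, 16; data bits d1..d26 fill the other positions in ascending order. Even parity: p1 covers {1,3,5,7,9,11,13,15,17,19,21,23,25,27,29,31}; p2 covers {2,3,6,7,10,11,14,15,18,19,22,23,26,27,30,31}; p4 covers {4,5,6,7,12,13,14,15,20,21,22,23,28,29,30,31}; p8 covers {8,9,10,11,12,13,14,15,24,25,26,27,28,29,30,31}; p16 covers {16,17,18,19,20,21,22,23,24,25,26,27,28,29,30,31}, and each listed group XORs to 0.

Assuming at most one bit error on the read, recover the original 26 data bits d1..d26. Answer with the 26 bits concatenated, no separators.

01101100010001011000100000

s1 (pos 1,3,5,7,9,11,13,15,17,19,21,23,25,27,29,31): 0⊕1⊕1⊕0⊕1⊕0⊕0⊕0⊕0⊕1⊕1⊕0⊕0⊕0⊕0⊕0 = 1
s2 (pos 2,3,6,7,10,11,14,15,18,19,22,23,26,27,30,31): 0⊕1⊕1⊕0⊕1⊕0⊕1⊕0⊕0⊕1⊕1⊕0⊕1⊕0⊕0⊕0 = 1
s4 (pos 4,5,6,7,12,13,14,15,20,21,22,23,28,29,30,31): 1⊕1⊕1⊕0⊕0⊕0⊕1⊕0⊕0⊕1⊕1⊕0⊕0⊕0⊕0⊕0 = 0
s8 (pos 8,9,10,11,12,13,14,15,24,25,26,27,28,29,30,31): 0⊕1⊕1⊕0⊕0⊕0⊕1⊕0⊕0⊕0⊕1⊕0⊕0⊕0⊕0⊕0 = 0
s16 (pos 16,17,18,19,20,21,22,23,24,25,26,27,28,29,30,31): 0⊕0⊕0⊕1⊕0⊕1⊕1⊕0⊕0⊕0⊕1⊕0⊕0⊕0⊕0⊕0 = 0
Syndrome s16…s1 = 00011 → error at position 3.
Flip position 3: 0011110011000100001011000100000 → 0001110011000100001011000100000
Read data bits from positions 3,5,6,7,9,10,11,12,13,14,15,17,18,19,20,21,22,23,24,25,26,27,28,29,30,31: 01101100010001011000100000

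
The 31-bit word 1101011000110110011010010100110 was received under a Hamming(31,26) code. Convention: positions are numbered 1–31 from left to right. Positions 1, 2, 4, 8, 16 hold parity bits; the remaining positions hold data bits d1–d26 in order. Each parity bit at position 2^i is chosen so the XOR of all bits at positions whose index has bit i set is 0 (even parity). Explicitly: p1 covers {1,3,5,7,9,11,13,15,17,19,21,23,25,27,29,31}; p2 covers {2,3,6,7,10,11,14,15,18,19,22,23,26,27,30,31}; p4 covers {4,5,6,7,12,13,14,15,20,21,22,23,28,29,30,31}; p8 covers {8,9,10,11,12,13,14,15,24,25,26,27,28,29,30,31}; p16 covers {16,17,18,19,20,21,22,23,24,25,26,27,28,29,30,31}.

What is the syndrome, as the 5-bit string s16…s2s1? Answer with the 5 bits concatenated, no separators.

10101

s1 (pos 1,3,5,7,9,11,13,15,17,19,21,23,25,27,29,31): 1⊕0⊕0⊕1⊕0⊕1⊕0⊕1⊕0⊕1⊕1⊕0⊕0⊕0⊕1⊕0 = 1
s2 (pos 2,3,6,7,10,11,14,15,18,19,22,23,26,27,30,31): 1⊕0⊕1⊕1⊕0⊕1⊕1⊕1⊕1⊕1⊕0⊕0⊕1⊕0⊕1⊕0 = 0
s4 (pos 4,5,6,7,12,13,14,15,20,21,22,23,28,29,30,31): 1⊕0⊕1⊕1⊕1⊕0⊕1⊕1⊕0⊕1⊕0⊕0⊕0⊕1⊕1⊕0 = 1
s8 (pos 8,9,10,11,12,13,14,15,24,25,26,27,28,29,30,31): 0⊕0⊕0⊕1⊕1⊕0⊕1⊕1⊕1⊕0⊕1⊕0⊕0⊕1⊕1⊕0 = 0
s16 (pos 16,17,18,19,20,21,22,23,24,25,26,27,28,29,30,31): 0⊕0⊕1⊕1⊕0⊕1⊕0⊕0⊕1⊕0⊕1⊕0⊕0⊕1⊕1⊕0 = 1
Syndrome s16…s1 = 10101 → error at position 21.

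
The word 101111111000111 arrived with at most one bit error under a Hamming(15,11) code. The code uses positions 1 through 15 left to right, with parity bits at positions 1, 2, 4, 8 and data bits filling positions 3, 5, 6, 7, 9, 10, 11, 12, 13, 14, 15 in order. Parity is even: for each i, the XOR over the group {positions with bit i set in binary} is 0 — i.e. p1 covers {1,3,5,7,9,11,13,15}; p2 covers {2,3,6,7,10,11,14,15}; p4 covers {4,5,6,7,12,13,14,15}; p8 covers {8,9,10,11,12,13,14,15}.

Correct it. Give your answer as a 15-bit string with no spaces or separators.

s1 (pos 1,3,5,7,9,11,13,15): 1⊕1⊕1⊕1⊕1⊕0⊕1⊕1 = 1
s2 (pos 2,3,6,7,10,11,14,15): 0⊕1⊕1⊕1⊕0⊕0⊕1⊕1 = 1
s4 (pos 4,5,6,7,12,13,14,15): 1⊕1⊕1⊕1⊕0⊕1⊕1⊕1 = 1
s8 (pos 8,9,10,11,12,13,14,15): 1⊕1⊕0⊕0⊕0⊕1⊕1⊕1 = 1
Syndrome s8…s1 = 1111 → error at position 15.
Flip position 15: 101111111000111 → 101111111000110

101111111000110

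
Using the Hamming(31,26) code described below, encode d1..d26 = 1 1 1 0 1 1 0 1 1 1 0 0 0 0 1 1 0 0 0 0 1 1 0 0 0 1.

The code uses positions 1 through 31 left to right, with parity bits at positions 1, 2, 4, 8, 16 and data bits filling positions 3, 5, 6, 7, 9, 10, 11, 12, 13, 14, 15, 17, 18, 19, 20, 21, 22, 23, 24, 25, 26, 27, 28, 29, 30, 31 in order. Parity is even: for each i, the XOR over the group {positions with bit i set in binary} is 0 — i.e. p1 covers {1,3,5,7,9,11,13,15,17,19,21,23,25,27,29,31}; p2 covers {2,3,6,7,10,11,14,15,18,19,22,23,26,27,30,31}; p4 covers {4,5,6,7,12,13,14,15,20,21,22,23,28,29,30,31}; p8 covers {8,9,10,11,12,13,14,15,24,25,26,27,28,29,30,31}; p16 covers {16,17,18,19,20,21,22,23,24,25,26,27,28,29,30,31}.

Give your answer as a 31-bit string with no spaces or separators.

Place data at non-parity positions: p1 p2 1 p4 1 1 0 p8 1 1 0 1 1 1 0 p16 0 0 0 1 1 0 0 0 0 1 1 0 0 0 1
p1 (pos 1,3,5,7,9,11,13,15,17,19,21,23,25,27,29,31): XOR of data positions = 1⊕1⊕0⊕1⊕0⊕1⊕0⊕0⊕0⊕1⊕0⊕0⊕1⊕0⊕1 = 1
p2 (pos 2,3,6,7,10,11,14,15,18,19,22,23,26,27,30,31): XOR of data positions = 1⊕1⊕0⊕1⊕0⊕1⊕0⊕0⊕0⊕0⊕0⊕1⊕1⊕0⊕1 = 1
p4 (pos 4,5,6,7,12,13,14,15,20,21,22,23,28,29,30,31): XOR of data positions = 1⊕1⊕0⊕1⊕1⊕1⊕0⊕1⊕1⊕0⊕0⊕0⊕0⊕0⊕1 = 0
p8 (pos 8,9,10,11,12,13,14,15,24,25,26,27,28,29,30,31): XOR of data positions = 1⊕1⊕0⊕1⊕1⊕1⊕0⊕0⊕0⊕1⊕1⊕0⊕0⊕0⊕1 = 0
p16 (pos 16,17,18,19,20,21,22,23,24,25,26,27,28,29,30,31): XOR of data positions = 0⊕0⊕0⊕1⊕1⊕0⊕0⊕0⊕0⊕1⊕1⊕0⊕0⊕0⊕1 = 1
Codeword: 1110110011011101000110000110001

1110110011011101000110000110001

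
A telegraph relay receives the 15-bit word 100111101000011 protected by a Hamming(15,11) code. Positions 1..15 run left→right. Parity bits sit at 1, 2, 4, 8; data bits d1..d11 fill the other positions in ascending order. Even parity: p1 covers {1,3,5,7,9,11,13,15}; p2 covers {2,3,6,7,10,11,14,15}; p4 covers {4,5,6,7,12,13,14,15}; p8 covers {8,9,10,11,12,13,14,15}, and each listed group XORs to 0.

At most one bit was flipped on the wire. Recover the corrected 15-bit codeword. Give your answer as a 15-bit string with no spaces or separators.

100111100000011

s1 (pos 1,3,5,7,9,11,13,15): 1⊕0⊕1⊕1⊕1⊕0⊕0⊕1 = 1
s2 (pos 2,3,6,7,10,11,14,15): 0⊕0⊕1⊕1⊕0⊕0⊕1⊕1 = 0
s4 (pos 4,5,6,7,12,13,14,15): 1⊕1⊕1⊕1⊕0⊕0⊕1⊕1 = 0
s8 (pos 8,9,10,11,12,13,14,15): 0⊕1⊕0⊕0⊕0⊕0⊕1⊕1 = 1
Syndrome s8…s1 = 1001 → error at position 9.
Flip position 9: 100111101000011 → 100111100000011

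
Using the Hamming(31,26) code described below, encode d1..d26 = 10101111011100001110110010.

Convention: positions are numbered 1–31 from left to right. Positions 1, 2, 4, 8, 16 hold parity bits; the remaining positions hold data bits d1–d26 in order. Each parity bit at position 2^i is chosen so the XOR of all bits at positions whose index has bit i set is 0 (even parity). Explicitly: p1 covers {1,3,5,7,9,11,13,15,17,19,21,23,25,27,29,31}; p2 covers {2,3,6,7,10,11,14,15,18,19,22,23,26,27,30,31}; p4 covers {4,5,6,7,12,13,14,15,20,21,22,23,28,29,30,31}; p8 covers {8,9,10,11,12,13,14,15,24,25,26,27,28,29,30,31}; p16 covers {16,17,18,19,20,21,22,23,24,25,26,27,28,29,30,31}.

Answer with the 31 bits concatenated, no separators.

Place data at non-parity positions: p1 p2 1 p4 0 1 0 p8 1 1 1 1 0 1 1 p16 1 0 0 0 0 1 1 1 0 1 1 0 0 1 0
p1 (pos 1,3,5,7,9,11,13,15,17,19,21,23,25,27,29,31): XOR of data positions = 1⊕0⊕0⊕1⊕1⊕0⊕1⊕1⊕0⊕0⊕1⊕0⊕1⊕0⊕0 = 1
p2 (pos 2,3,6,7,10,11,14,15,18,19,22,23,26,27,30,31): XOR of data positions = 1⊕1⊕0⊕1⊕1⊕1⊕1⊕0⊕0⊕1⊕1⊕1⊕1⊕1⊕0 = 1
p4 (pos 4,5,6,7,12,13,14,15,20,21,22,23,28,29,30,31): XOR of data positions = 0⊕1⊕0⊕1⊕0⊕1⊕1⊕0⊕0⊕1⊕1⊕0⊕0⊕1⊕0 = 1
p8 (pos 8,9,10,11,12,13,14,15,24,25,26,27,28,29,30,31): XOR of data positions = 1⊕1⊕1⊕1⊕0⊕1⊕1⊕1⊕0⊕1⊕1⊕0⊕0⊕1⊕0 = 0
p16 (pos 16,17,18,19,20,21,22,23,24,25,26,27,28,29,30,31): XOR of data positions = 1⊕0⊕0⊕0⊕0⊕1⊕1⊕1⊕0⊕1⊕1⊕0⊕0⊕1⊕0 = 1
Codeword: 1111010011110111100001110110010

1111010011110111100001110110010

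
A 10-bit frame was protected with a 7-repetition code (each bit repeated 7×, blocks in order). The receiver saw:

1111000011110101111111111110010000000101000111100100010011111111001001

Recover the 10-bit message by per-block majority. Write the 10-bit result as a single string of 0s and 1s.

Block 1 (1111000): 4 ones → 1
Block 2 (0111101): 5 ones → 1
Block 3 (0111111): 6 ones → 1
Block 4 (1111110): 6 ones → 1
Block 5 (0100000): 1 one → 0
Block 6 (0010100): 2 ones → 0
Block 7 (0111100): 4 ones → 1
Block 8 (1000100): 2 ones → 0
Block 9 (1111111): 7 ones → 1
Block 10 (1001001): 3 ones → 0

1111001010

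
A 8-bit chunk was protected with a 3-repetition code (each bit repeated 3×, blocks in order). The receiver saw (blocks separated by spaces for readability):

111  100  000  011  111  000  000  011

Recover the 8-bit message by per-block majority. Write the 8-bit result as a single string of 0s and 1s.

Block 1 (111): 3 ones → 1
Block 2 (100): 1 one → 0
Block 3 (000): 0 ones → 0
Block 4 (011): 2 ones → 1
Block 5 (111): 3 ones → 1
Block 6 (000): 0 ones → 0
Block 7 (000): 0 ones → 0
Block 8 (011): 2 ones → 1

10011001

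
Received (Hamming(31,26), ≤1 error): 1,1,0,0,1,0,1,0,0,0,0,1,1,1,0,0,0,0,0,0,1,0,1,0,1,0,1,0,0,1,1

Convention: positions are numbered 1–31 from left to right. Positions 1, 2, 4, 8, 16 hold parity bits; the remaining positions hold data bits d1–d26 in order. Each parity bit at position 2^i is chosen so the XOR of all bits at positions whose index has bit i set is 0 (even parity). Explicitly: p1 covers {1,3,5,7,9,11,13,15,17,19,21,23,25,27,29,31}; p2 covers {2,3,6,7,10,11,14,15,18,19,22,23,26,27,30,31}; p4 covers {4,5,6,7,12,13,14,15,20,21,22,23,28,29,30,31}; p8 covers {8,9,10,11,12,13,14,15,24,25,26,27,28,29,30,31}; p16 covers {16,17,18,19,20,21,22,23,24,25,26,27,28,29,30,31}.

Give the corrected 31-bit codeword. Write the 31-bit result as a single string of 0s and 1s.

1100101000011110000010101010011

s1 (pos 1,3,5,7,9,11,13,15,17,19,21,23,25,27,29,31): 1⊕0⊕1⊕1⊕0⊕0⊕1⊕0⊕0⊕0⊕1⊕1⊕1⊕1⊕0⊕1 = 1
s2 (pos 2,3,6,7,10,11,14,15,18,19,22,23,26,27,30,31): 1⊕0⊕0⊕1⊕0⊕0⊕1⊕0⊕0⊕0⊕0⊕1⊕0⊕1⊕1⊕1 = 1
s4 (pos 4,5,6,7,12,13,14,15,20,21,22,23,28,29,30,31): 0⊕1⊕0⊕1⊕1⊕1⊕1⊕0⊕0⊕1⊕0⊕1⊕0⊕0⊕1⊕1 = 1
s8 (pos 8,9,10,11,12,13,14,15,24,25,26,27,28,29,30,31): 0⊕0⊕0⊕0⊕1⊕1⊕1⊕0⊕0⊕1⊕0⊕1⊕0⊕0⊕1⊕1 = 1
s16 (pos 16,17,18,19,20,21,22,23,24,25,26,27,28,29,30,31): 0⊕0⊕0⊕0⊕0⊕1⊕0⊕1⊕0⊕1⊕0⊕1⊕0⊕0⊕1⊕1 = 0
Syndrome s16…s1 = 01111 → error at position 15.
Flip position 15: 1100101000011100000010101010011 → 1100101000011110000010101010011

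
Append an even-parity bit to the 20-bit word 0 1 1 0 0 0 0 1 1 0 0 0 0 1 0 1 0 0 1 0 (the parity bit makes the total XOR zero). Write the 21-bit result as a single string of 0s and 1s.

011000011000010100101

XOR of the 20 data bits: 0⊕1⊕1⊕0⊕0⊕0⊕0⊕1⊕1⊕0⊕0⊕0⊕0⊕1⊕0⊕1⊕0⊕0⊕1⊕0 = 1
Parity bit = 1 (so all 21 bits XOR to 0).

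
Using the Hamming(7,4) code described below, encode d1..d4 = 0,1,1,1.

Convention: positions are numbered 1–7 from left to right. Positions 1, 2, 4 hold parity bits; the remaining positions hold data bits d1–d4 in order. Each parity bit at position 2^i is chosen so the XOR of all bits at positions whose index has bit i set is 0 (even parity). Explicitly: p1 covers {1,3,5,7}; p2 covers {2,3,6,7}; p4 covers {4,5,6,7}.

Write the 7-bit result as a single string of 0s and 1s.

Place data at non-parity positions: p1 p2 0 p4 1 1 1
p1 (pos 1,3,5,7): XOR of data positions = 0⊕1⊕1 = 0
p2 (pos 2,3,6,7): XOR of data positions = 0⊕1⊕1 = 0
p4 (pos 4,5,6,7): XOR of data positions = 1⊕1⊕1 = 1
Codeword: 0001111

0001111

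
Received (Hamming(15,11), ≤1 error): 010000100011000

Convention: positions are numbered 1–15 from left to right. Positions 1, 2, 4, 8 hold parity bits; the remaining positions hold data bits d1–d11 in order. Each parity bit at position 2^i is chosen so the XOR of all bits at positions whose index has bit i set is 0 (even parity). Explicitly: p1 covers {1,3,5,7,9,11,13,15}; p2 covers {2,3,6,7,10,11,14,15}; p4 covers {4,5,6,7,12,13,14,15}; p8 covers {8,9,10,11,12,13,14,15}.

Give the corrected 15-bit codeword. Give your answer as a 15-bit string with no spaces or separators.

s1 (pos 1,3,5,7,9,11,13,15): 0⊕0⊕0⊕1⊕0⊕1⊕0⊕0 = 0
s2 (pos 2,3,6,7,10,11,14,15): 1⊕0⊕0⊕1⊕0⊕1⊕0⊕0 = 1
s4 (pos 4,5,6,7,12,13,14,15): 0⊕0⊕0⊕1⊕1⊕0⊕0⊕0 = 0
s8 (pos 8,9,10,11,12,13,14,15): 0⊕0⊕0⊕1⊕1⊕0⊕0⊕0 = 0
Syndrome s8…s1 = 0010 → error at position 2.
Flip position 2: 010000100011000 → 000000100011000

000000100011000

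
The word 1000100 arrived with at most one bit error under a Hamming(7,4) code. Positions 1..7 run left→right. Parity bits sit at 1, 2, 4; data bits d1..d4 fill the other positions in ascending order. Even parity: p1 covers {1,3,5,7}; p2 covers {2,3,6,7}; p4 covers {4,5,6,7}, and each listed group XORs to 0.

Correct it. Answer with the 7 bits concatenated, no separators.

s1 (pos 1,3,5,7): 1⊕0⊕1⊕0 = 0
s2 (pos 2,3,6,7): 0⊕0⊕0⊕0 = 0
s4 (pos 4,5,6,7): 0⊕1⊕0⊕0 = 1
Syndrome s4…s1 = 100 → error at position 4.
Flip position 4: 1000100 → 1001100

1001100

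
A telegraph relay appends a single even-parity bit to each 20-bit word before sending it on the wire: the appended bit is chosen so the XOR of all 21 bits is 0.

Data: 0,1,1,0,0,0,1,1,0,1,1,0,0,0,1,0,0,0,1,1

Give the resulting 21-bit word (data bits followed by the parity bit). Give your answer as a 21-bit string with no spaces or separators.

011000110110001000111

XOR of the 20 data bits: 0⊕1⊕1⊕0⊕0⊕0⊕1⊕1⊕0⊕1⊕1⊕0⊕0⊕0⊕1⊕0⊕0⊕0⊕1⊕1 = 1
Parity bit = 1 (so all 21 bits XOR to 0).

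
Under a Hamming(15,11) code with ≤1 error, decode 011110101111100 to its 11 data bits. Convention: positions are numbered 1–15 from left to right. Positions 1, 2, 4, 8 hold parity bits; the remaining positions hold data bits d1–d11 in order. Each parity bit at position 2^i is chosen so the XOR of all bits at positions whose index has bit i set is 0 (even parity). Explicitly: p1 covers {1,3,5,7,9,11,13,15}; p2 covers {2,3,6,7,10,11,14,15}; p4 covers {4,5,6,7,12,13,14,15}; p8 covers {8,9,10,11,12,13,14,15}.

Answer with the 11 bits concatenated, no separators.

11011111110

s1 (pos 1,3,5,7,9,11,13,15): 0⊕1⊕1⊕1⊕1⊕1⊕1⊕0 = 0
s2 (pos 2,3,6,7,10,11,14,15): 1⊕1⊕0⊕1⊕1⊕1⊕0⊕0 = 1
s4 (pos 4,5,6,7,12,13,14,15): 1⊕1⊕0⊕1⊕1⊕1⊕0⊕0 = 1
s8 (pos 8,9,10,11,12,13,14,15): 0⊕1⊕1⊕1⊕1⊕1⊕0⊕0 = 1
Syndrome s8…s1 = 1110 → error at position 14.
Flip position 14: 011110101111100 → 011110101111110
Read data bits from positions 3,5,6,7,9,10,11,12,13,14,15: 11011111110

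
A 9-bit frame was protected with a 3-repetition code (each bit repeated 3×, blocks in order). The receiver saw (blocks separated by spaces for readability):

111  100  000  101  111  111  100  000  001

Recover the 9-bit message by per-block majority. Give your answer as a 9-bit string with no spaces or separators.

100111000

Block 1 (111): 3 ones → 1
Block 2 (100): 1 one → 0
Block 3 (000): 0 ones → 0
Block 4 (101): 2 ones → 1
Block 5 (111): 3 ones → 1
Block 6 (111): 3 ones → 1
Block 7 (100): 1 one → 0
Block 8 (000): 0 ones → 0
Block 9 (001): 1 one → 0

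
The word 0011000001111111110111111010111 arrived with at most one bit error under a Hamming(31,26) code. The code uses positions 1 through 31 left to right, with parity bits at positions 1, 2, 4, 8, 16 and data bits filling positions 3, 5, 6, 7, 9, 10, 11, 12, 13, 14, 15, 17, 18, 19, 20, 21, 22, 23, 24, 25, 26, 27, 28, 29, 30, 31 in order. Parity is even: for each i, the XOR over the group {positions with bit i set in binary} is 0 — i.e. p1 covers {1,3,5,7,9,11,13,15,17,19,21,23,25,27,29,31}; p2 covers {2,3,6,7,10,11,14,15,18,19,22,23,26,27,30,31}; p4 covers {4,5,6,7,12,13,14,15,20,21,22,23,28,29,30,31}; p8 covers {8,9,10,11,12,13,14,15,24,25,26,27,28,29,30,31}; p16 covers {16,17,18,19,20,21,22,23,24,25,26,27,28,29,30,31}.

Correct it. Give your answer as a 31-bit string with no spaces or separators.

s1 (pos 1,3,5,7,9,11,13,15,17,19,21,23,25,27,29,31): 0⊕1⊕0⊕0⊕0⊕1⊕1⊕1⊕1⊕0⊕1⊕1⊕1⊕1⊕1⊕1 = 1
s2 (pos 2,3,6,7,10,11,14,15,18,19,22,23,26,27,30,31): 0⊕1⊕0⊕0⊕1⊕1⊕1⊕1⊕1⊕0⊕1⊕1⊕0⊕1⊕1⊕1 = 1
s4 (pos 4,5,6,7,12,13,14,15,20,21,22,23,28,29,30,31): 1⊕0⊕0⊕0⊕1⊕1⊕1⊕1⊕1⊕1⊕1⊕1⊕0⊕1⊕1⊕1 = 0
s8 (pos 8,9,10,11,12,13,14,15,24,25,26,27,28,29,30,31): 0⊕0⊕1⊕1⊕1⊕1⊕1⊕1⊕1⊕1⊕0⊕1⊕0⊕1⊕1⊕1 = 0
s16 (pos 16,17,18,19,20,21,22,23,24,25,26,27,28,29,30,31): 1⊕1⊕1⊕0⊕1⊕1⊕1⊕1⊕1⊕1⊕0⊕1⊕0⊕1⊕1⊕1 = 1
Syndrome s16…s1 = 10011 → error at position 19.
Flip position 19: 0011000001111111110111111010111 → 0011000001111111111111111010111

0011000001111111111111111010111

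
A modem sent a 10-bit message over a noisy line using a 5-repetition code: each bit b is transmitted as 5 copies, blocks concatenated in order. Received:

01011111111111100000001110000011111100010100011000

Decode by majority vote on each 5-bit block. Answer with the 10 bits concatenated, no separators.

1110101000

Block 1 (01011): 3 ones → 1
Block 2 (11111): 5 ones → 1
Block 3 (11111): 5 ones → 1
Block 4 (00000): 0 ones → 0
Block 5 (00111): 3 ones → 1
Block 6 (00000): 0 ones → 0
Block 7 (11111): 5 ones → 1
Block 8 (10001): 2 ones → 0
Block 9 (01000): 1 one → 0
Block 10 (11000): 2 ones → 0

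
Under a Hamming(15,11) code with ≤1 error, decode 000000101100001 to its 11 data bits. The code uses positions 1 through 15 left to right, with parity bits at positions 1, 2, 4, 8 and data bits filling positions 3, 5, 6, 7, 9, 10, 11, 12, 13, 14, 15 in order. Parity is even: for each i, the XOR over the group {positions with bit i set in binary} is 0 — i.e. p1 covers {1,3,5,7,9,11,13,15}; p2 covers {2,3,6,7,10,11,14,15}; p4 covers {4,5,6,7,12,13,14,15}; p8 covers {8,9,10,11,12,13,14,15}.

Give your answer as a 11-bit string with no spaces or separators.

s1 (pos 1,3,5,7,9,11,13,15): 0⊕0⊕0⊕1⊕1⊕0⊕0⊕1 = 1
s2 (pos 2,3,6,7,10,11,14,15): 0⊕0⊕0⊕1⊕1⊕0⊕0⊕1 = 1
s4 (pos 4,5,6,7,12,13,14,15): 0⊕0⊕0⊕1⊕0⊕0⊕0⊕1 = 0
s8 (pos 8,9,10,11,12,13,14,15): 0⊕1⊕1⊕0⊕0⊕0⊕0⊕1 = 1
Syndrome s8…s1 = 1011 → error at position 11.
Flip position 11: 000000101100001 → 000000101110001
Read data bits from positions 3,5,6,7,9,10,11,12,13,14,15: 00011110001

00011110001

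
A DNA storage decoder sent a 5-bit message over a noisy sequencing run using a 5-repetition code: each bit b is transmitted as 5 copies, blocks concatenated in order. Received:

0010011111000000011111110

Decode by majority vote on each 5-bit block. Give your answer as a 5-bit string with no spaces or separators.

01011

Block 1 (00100): 1 one → 0
Block 2 (11111): 5 ones → 1
Block 3 (00000): 0 ones → 0
Block 4 (00111): 3 ones → 1
Block 5 (11110): 4 ones → 1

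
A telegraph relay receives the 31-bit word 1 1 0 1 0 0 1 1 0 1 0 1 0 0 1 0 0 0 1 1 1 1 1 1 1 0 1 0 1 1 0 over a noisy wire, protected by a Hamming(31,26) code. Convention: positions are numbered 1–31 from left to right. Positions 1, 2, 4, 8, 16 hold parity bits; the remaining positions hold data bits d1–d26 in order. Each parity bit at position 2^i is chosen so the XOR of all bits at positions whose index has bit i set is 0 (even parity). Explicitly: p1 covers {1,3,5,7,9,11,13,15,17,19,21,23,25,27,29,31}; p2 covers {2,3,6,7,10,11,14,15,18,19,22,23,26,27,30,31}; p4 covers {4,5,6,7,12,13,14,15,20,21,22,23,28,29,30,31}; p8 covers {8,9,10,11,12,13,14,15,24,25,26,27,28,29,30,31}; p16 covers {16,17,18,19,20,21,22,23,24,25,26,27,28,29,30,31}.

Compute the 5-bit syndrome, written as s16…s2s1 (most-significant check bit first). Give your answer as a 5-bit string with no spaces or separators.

s1 (pos 1,3,5,7,9,11,13,15,17,19,21,23,25,27,29,31): 1⊕0⊕0⊕1⊕0⊕0⊕0⊕1⊕0⊕1⊕1⊕1⊕1⊕1⊕1⊕0 = 1
s2 (pos 2,3,6,7,10,11,14,15,18,19,22,23,26,27,30,31): 1⊕0⊕0⊕1⊕1⊕0⊕0⊕1⊕0⊕1⊕1⊕1⊕0⊕1⊕1⊕0 = 1
s4 (pos 4,5,6,7,12,13,14,15,20,21,22,23,28,29,30,31): 1⊕0⊕0⊕1⊕1⊕0⊕0⊕1⊕1⊕1⊕1⊕1⊕0⊕1⊕1⊕0 = 0
s8 (pos 8,9,10,11,12,13,14,15,24,25,26,27,28,29,30,31): 1⊕0⊕1⊕0⊕1⊕0⊕0⊕1⊕1⊕1⊕0⊕1⊕0⊕1⊕1⊕0 = 1
s16 (pos 16,17,18,19,20,21,22,23,24,25,26,27,28,29,30,31): 0⊕0⊕0⊕1⊕1⊕1⊕1⊕1⊕1⊕1⊕0⊕1⊕0⊕1⊕1⊕0 = 0
Syndrome s16…s1 = 01011 → error at position 11.

01011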